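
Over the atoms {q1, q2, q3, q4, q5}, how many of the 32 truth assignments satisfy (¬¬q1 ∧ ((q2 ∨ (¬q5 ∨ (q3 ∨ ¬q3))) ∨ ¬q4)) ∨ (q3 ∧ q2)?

Initial set: {((¬¬q1 ∧ ((q2 ∨ (¬q5 ∨ (q3 ∨ ¬q3))) ∨ ¬q4)) ∨ (q3 ∧ q2))}.
((¬¬q1 ∧ ((q2 ∨ (¬q5 ∨ (q3 ∨ ¬q3))) ∨ ¬q4)) ∨ (q3 ∧ q2)): β-rule — branch into (¬¬q1 ∧ ((q2 ∨ (¬q5 ∨ (q3 ∨ ¬q3))) ∨ ¬q4))  //  (q3 ∧ q2).
  branch 1 (add (¬¬q1 ∧ ((q2 ∨ (¬q5 ∨ (q3 ∨ ¬q3))) ∨ ¬q4))):
    (¬¬q1 ∧ ((q2 ∨ (¬q5 ∨ (q3 ∨ ¬q3))) ∨ ¬q4)): α-rule — add ¬¬q1, ((q2 ∨ (¬q5 ∨ (q3 ∨ ¬q3))) ∨ ¬q4).
    ¬¬q1: drop double negation, giving q1.
    ((q2 ∨ (¬q5 ∨ (q3 ∨ ¬q3))) ∨ ¬q4): β-rule — branch into (q2 ∨ (¬q5 ∨ (q3 ∨ ¬q3)))  //  ¬q4.
      branch 1.1 (add (q2 ∨ (¬q5 ∨ (q3 ∨ ¬q3)))):
        (q2 ∨ (¬q5 ∨ (q3 ∨ ¬q3))): β-rule — branch into q2  //  (¬q5 ∨ (q3 ∨ ¬q3)).
          branch 1.1.1 (add q2):
            ○ open, literals {q1=1, q2=1}.
          branch 1.1.2 (add (¬q5 ∨ (q3 ∨ ¬q3))):
            (¬q5 ∨ (q3 ∨ ¬q3)): β-rule — branch into ¬q5  //  (q3 ∨ ¬q3).
              branch 1.1.2.1 (add ¬q5):
                ○ open, literals {q1=1, q5=0}.
              branch 1.1.2.2 (add (q3 ∨ ¬q3)):
                (q3 ∨ ¬q3): β-rule — branch into q3  //  ¬q3.
                  branch 1.1.2.2.1 (add q3):
                    ○ open, literals {q1=1, q3=1}.
                  branch 1.1.2.2.2 (add ¬q3):
                    ○ open, literals {q1=1, q3=0}.
      branch 1.2 (add ¬q4):
        ○ open, literals {q1=1, q4=0}.
  branch 2 (add (q3 ∧ q2)):
    (q3 ∧ q2): α-rule — add q3, q2.
    ○ open, literals {q2=1, q3=1}.
0 branches closed, 6 open.
Each open branch fixes some atoms; the unmentioned ones are free. Counting distinct full assignments: branch {q1=1, q2=1} (q3, q4, q5) contributes 8 new; branch {q1=1, q5=0} (q2, q3, q4) contributes 4 new; branch {q1=1, q3=1} (q2, q4, q5) contributes 2 new; branch {q1=1, q3=0} (q2, q4, q5) contributes 2 new; branch {q1=1, q4=0} (q2, q3, q5) contributes 0 new; branch {q2=1, q3=1} (q1, q4, q5) contributes 4 new. Total: 20.

20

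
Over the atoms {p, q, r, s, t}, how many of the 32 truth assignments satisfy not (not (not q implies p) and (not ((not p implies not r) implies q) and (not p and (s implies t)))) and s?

Initial set: {(not (not (not q implies p) and (not ((not p implies not r) implies q) and (not p and (s implies t)))) and s)}.
(not (not (not q implies p) and (not ((not p implies not r) implies q) and (not p and (s implies t)))) and s): α-rule — add not (not (not q implies p) and (not ((not p implies not r) implies q) and (not p and (s implies t)))), s.
not (not (not q implies p) and (not ((not p implies not r) implies q) and (not p and (s implies t)))): β-rule — branch into not not (not q implies p)  //  not (not ((not p implies not r) implies q) and (not p and (s implies t))).
  branch 1 (add not not (not q implies p)):
    not not (not q implies p): β-rule — branch into not not q  //  p.
      branch 1.1 (add not not q):
        ○ open, literals {q=1, s=1}.
      branch 1.2 (add p):
        ○ open, literals {p=1, s=1}.
  branch 2 (add not (not ((not p implies not r) implies q) and (not p and (s implies t)))):
    not (not ((not p implies not r) implies q) and (not p and (s implies t))): β-rule — branch into not not ((not p implies not r) implies q)  //  not (not p and (s implies t)).
      branch 2.1 (add not not ((not p implies not r) implies q)):
        not not ((not p implies not r) implies q): β-rule — branch into not (not p implies not r)  //  q.
          branch 2.1.1 (add not (not p implies not r)):
            not (not p implies not r): α-rule — add not p, not not r.
            ○ open, literals {p=0, r=1, s=1}.
          branch 2.1.2 (add q):
            ○ open, literals {q=1, s=1}.
      branch 2.2 (add not (not p and (s implies t))):
        not (not p and (s implies t)): β-rule — branch into not not p  //  not (s implies t).
          branch 2.2.1 (add not not p):
            ○ open, literals {p=1, s=1}.
          branch 2.2.2 (add not (s implies t)):
            not (s implies t): α-rule — add s, not t.
            ○ open, literals {s=1, t=0}.
0 branches closed, 6 open.
Each open branch fixes some atoms; the unmentioned ones are free. Counting distinct full assignments: branch {q=1, s=1} (p, r, t) contributes 8 new; branch {p=1, s=1} (q, r, t) contributes 4 new; branch {p=0, r=1, s=1} (q, t) contributes 2 new; branch {q=1, s=1} (p, r, t) contributes 0 new; branch {p=1, s=1} (q, r, t) contributes 0 new; branch {s=1, t=0} (p, q, r) contributes 1 new. Total: 15.

15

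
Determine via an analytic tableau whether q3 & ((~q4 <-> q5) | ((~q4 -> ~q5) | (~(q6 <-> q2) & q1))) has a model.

Initial set: {(q3 & ((~q4 <-> q5) | ((~q4 -> ~q5) | (~(q6 <-> q2) & q1))))}.
(q3 & ((~q4 <-> q5) | ((~q4 -> ~q5) | (~(q6 <-> q2) & q1)))): α-rule — add q3, ((~q4 <-> q5) | ((~q4 -> ~q5) | (~(q6 <-> q2) & q1))).
((~q4 <-> q5) | ((~q4 -> ~q5) | (~(q6 <-> q2) & q1))): β-rule — branch into (~q4 <-> q5)  //  ((~q4 -> ~q5) | (~(q6 <-> q2) & q1)).
  branch 1 (add (~q4 <-> q5)):
    (~q4 <-> q5): β-rule — branch into ~q4, q5  //  ~~q4, ~q5.
      branch 1.1 (add ~q4, q5):
        ○ open, literals {q3=T, q4=F, q5=T}.
      branch 1.2 (add ~~q4, ~q5):
        ○ open, literals {q3=T, q4=T, q5=F}.
  branch 2 (add ((~q4 -> ~q5) | (~(q6 <-> q2) & q1))):
    ((~q4 -> ~q5) | (~(q6 <-> q2) & q1)): β-rule — branch into (~q4 -> ~q5)  //  (~(q6 <-> q2) & q1).
      branch 2.1 (add (~q4 -> ~q5)):
        (~q4 -> ~q5): β-rule — branch into ~~q4  //  ~q5.
          branch 2.1.1 (add ~~q4):
            ○ open, literals {q3=T, q4=T}.
          branch 2.1.2 (add ~q5):
            ○ open, literals {q3=T, q5=F}.
      branch 2.2 (add (~(q6 <-> q2) & q1)):
        (~(q6 <-> q2) & q1): α-rule — add ~(q6 <-> q2), q1.
        ~(q6 <-> q2): β-rule — branch into q6, ~q2  //  ~q6, q2.
          branch 2.2.1 (add q6, ~q2):
            ○ open, literals {q1=T, q2=F, q3=T, q6=T}.
          branch 2.2.2 (add ~q6, q2):
            ○ open, literals {q1=T, q2=T, q3=T, q6=F}.
0 branches closed, 6 open.
An open branch gives a satisfying assignment: q3=T, q4=F, q5=T.

Satisfiable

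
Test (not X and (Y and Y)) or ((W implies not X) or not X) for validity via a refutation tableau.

Assume the negation and expand:
Initial set: {not ((not X and (Y and Y)) or ((W implies not X) or not X))}.
not ((not X and (Y and Y)) or ((W implies not X) or not X)): α-rule — add not (not X and (Y and Y)), not ((W implies not X) or not X).
not ((W implies not X) or not X): α-rule — add not (W implies not X), not not X.
not (W implies not X): α-rule — add W, not not X.
not (not X and (Y and Y)): β-rule — branch into not not X  //  not (Y and Y).
  branch 1 (add not not X):
    ○ open, literals {W=true, X=true}.
  branch 2 (add not (Y and Y)):
    not (Y and Y): β-rule — branch into not Y  //  not Y.
      branch 2.1 (add not Y):
        ○ open, literals {W=true, X=true, Y=false}.
      branch 2.2 (add not Y):
        ○ open, literals {W=true, X=true, Y=false}.
0 branches closed, 3 open.
An open branch gives a countermodel: W=true, X=true (unmentioned atoms arbitrary); under it the original formula is false.

Not valid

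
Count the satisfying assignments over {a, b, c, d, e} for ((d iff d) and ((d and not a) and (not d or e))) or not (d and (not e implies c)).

24

Initial set: {(((d iff d) and ((d and not a) and (not d or e))) or not (d and (not e implies c)))}.
(((d iff d) and ((d and not a) and (not d or e))) or not (d and (not e implies c))): β-rule — branch into ((d iff d) and ((d and not a) and (not d or e)))  //  not (d and (not e implies c)).
  branch 1 (add ((d iff d) and ((d and not a) and (not d or e)))):
    ((d iff d) and ((d and not a) and (not d or e))): α-rule — add (d iff d), ((d and not a) and (not d or e)).
    ((d and not a) and (not d or e)): α-rule — add (d and not a), (not d or e).
    (d and not a): α-rule — add d, not a.
    (d iff d): β-rule — branch into d, d  //  not d, not d.
      branch 1.1 (add d, d):
        (not d or e): β-rule — branch into not d  //  e.
          branch 1.1.1 (add not d):
            × closes — contains both d and not d.
          branch 1.1.2 (add e):
            ○ open, literals {a=false, d=true, e=true}.
      branch 1.2 (add not d, not d):
        × closes — contains both d and not d.
  branch 2 (add not (d and (not e implies c))):
    not (d and (not e implies c)): β-rule — branch into not d  //  not (not e implies c).
      branch 2.1 (add not d):
        ○ open, literals {d=false}.
      branch 2.2 (add not (not e implies c)):
        not (not e implies c): α-rule — add not e, not c.
        ○ open, literals {c=false, e=false}.
2 branches closed, 3 open.
Each open branch fixes some atoms; the unmentioned ones are free. Counting distinct full assignments: branch {a=false, d=true, e=true} (b, c) contributes 4 new; branch {d=false} (a, b, c, e) contributes 16 new; branch {c=false, e=false} (a, b, d) contributes 4 new. Total: 24.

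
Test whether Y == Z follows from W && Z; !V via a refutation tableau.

No

Initial set: {T (W && Z); T !V; F (Y == Z)}.
T (W && Z): α-rule — add T W, T Z.
F (Y == Z): β-rule — branch into T Y, F Z  //  F Y, T Z.
  branch 1 (add T Y, F Z):
    × closes — contains both Z and !Z.
  branch 2 (add F Y, T Z):
    ○ open, literals {V=false, W=true, Y=false, Z=true}.
1 branch closed, 1 open.
An open branch gives a countermodel: V=false, W=true, Y=false, Z=true (unmentioned atoms arbitrary); the premises hold there but the conclusion fails.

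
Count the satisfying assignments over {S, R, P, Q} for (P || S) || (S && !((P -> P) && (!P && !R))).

Initial set: {((P || S) || (S && !((P -> P) && (!P && !R))))}.
((P || S) || (S && !((P -> P) && (!P && !R)))): β-rule — branch into (P || S)  //  (S && !((P -> P) && (!P && !R))).
  branch 1 (add (P || S)):
    (P || S): β-rule — branch into P  //  S.
      branch 1.1 (add P):
        ○ open, literals {P=1}.
      branch 1.2 (add S):
        ○ open, literals {S=1}.
  branch 2 (add (S && !((P -> P) && (!P && !R)))):
    (S && !((P -> P) && (!P && !R))): α-rule — add S, !((P -> P) && (!P && !R)).
    !((P -> P) && (!P && !R)): β-rule — branch into !(P -> P)  //  !(!P && !R).
      branch 2.1 (add !(P -> P)):
        !(P -> P): α-rule — add P, !P.
        × closes — contains both P and !P.
      branch 2.2 (add !(!P && !R)):
        !(!P && !R): β-rule — branch into !!P  //  !!R.
          branch 2.2.1 (add !!P):
            ○ open, literals {P=1, S=1}.
          branch 2.2.2 (add !!R):
            ○ open, literals {R=1, S=1}.
1 branch closed, 4 open.
Each open branch fixes some atoms; the unmentioned ones are free. Counting distinct full assignments: branch {P=1} (S, R, Q) contributes 8 new; branch {S=1} (R, P, Q) contributes 4 new; branch {P=1, S=1} (R, Q) contributes 0 new; branch {R=1, S=1} (P, Q) contributes 0 new. Total: 12.

12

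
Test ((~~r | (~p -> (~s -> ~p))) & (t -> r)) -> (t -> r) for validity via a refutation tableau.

Valid

Assume the negation and expand:
Initial set: {~(((~~r | (~p -> (~s -> ~p))) & (t -> r)) -> (t -> r))}.
~(((~~r | (~p -> (~s -> ~p))) & (t -> r)) -> (t -> r)): α-rule — add ((~~r | (~p -> (~s -> ~p))) & (t -> r)), ~(t -> r).
((~~r | (~p -> (~s -> ~p))) & (t -> r)): α-rule — add (~~r | (~p -> (~s -> ~p))), (t -> r).
~(t -> r): α-rule — add t, ~r.
(~~r | (~p -> (~s -> ~p))): β-rule — branch into ~~r  //  (~p -> (~s -> ~p)).
  branch 1 (add ~~r):
    ~~r: drop double negation, giving r.
    × closes — contains both r and ~r.
  branch 2 (add (~p -> (~s -> ~p))):
    (t -> r): β-rule — branch into ~t  //  r.
      branch 2.1 (add ~t):
        × closes — contains both t and ~t.
      branch 2.2 (add r):
        × closes — contains both r and ~r.
All 3 branches close.
Every branch closed, so the negation is unsatisfiable and the formula is valid.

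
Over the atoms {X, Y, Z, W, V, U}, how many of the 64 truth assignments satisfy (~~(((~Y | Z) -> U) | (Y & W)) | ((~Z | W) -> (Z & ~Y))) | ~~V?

60

Initial set: {((~~(((~Y | Z) -> U) | (Y & W)) | ((~Z | W) -> (Z & ~Y))) | ~~V)}.
((~~(((~Y | Z) -> U) | (Y & W)) | ((~Z | W) -> (Z & ~Y))) | ~~V): β-rule — branch into (~~(((~Y | Z) -> U) | (Y & W)) | ((~Z | W) -> (Z & ~Y)))  //  ~~V.
  branch 1 (add (~~(((~Y | Z) -> U) | (Y & W)) | ((~Z | W) -> (Z & ~Y)))):
    (~~(((~Y | Z) -> U) | (Y & W)) | ((~Z | W) -> (Z & ~Y))): β-rule — branch into ~~(((~Y | Z) -> U) | (Y & W))  //  ((~Z | W) -> (Z & ~Y)).
      branch 1.1 (add ~~(((~Y | Z) -> U) | (Y & W))):
        ~~(((~Y | Z) -> U) | (Y & W)): drop double negation, giving (((~Y | Z) -> U) | (Y & W)).
        (((~Y | Z) -> U) | (Y & W)): β-rule — branch into ((~Y | Z) -> U)  //  (Y & W).
          branch 1.1.1 (add ((~Y | Z) -> U)):
            ((~Y | Z) -> U): β-rule — branch into ~(~Y | Z)  //  U.
              branch 1.1.1.1 (add ~(~Y | Z)):
                ~(~Y | Z): α-rule — add ~~Y, ~Z.
                ○ open, literals {Y=T, Z=F}.
              branch 1.1.1.2 (add U):
                ○ open, literals {U=T}.
          branch 1.1.2 (add (Y & W)):
            (Y & W): α-rule — add Y, W.
            ○ open, literals {W=T, Y=T}.
      branch 1.2 (add ((~Z | W) -> (Z & ~Y))):
        ((~Z | W) -> (Z & ~Y)): β-rule — branch into ~(~Z | W)  //  (Z & ~Y).
          branch 1.2.1 (add ~(~Z | W)):
            ~(~Z | W): α-rule — add ~~Z, ~W.
            ○ open, literals {W=F, Z=T}.
          branch 1.2.2 (add (Z & ~Y)):
            (Z & ~Y): α-rule — add Z, ~Y.
            ○ open, literals {Y=F, Z=T}.
  branch 2 (add ~~V):
    ~~V: drop double negation, giving V.
    ○ open, literals {V=T}.
0 branches closed, 6 open.
Each open branch fixes some atoms; the unmentioned ones are free. Counting distinct full assignments: branch {Y=T, Z=F} (X, W, V, U) contributes 16 new; branch {U=T} (X, Y, Z, W, V) contributes 24 new; branch {W=T, Y=T} (X, Z, V, U) contributes 4 new; branch {W=F, Z=T} (X, Y, V, U) contributes 8 new; branch {Y=F, Z=T} (X, W, V, U) contributes 4 new; branch {V=T} (X, Y, Z, W, U) contributes 4 new. Total: 60.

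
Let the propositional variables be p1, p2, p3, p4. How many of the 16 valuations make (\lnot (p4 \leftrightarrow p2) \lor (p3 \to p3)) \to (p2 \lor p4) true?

Initial set: {((\lnot (p4 \leftrightarrow p2) \lor (p3 \to p3)) \to (p2 \lor p4))}.
((\lnot (p4 \leftrightarrow p2) \lor (p3 \to p3)) \to (p2 \lor p4)): β-rule — branch into \lnot (\lnot (p4 \leftrightarrow p2) \lor (p3 \to p3))  //  (p2 \lor p4).
  branch 1 (add \lnot (\lnot (p4 \leftrightarrow p2) \lor (p3 \to p3))):
    \lnot (\lnot (p4 \leftrightarrow p2) \lor (p3 \to p3)): α-rule — add \lnot \lnot (p4 \leftrightarrow p2), \lnot (p3 \to p3).
    \lnot (p3 \to p3): α-rule — add p3, \lnot p3.
    × closes — contains both p3 and \lnot p3.
  branch 2 (add (p2 \lor p4)):
    (p2 \lor p4): β-rule — branch into p2  //  p4.
      branch 2.1 (add p2):
        ○ open, literals {p2=true}.
      branch 2.2 (add p4):
        ○ open, literals {p4=true}.
1 branch closed, 2 open.
Each open branch fixes some atoms; the unmentioned ones are free. Counting distinct full assignments: branch {p2=true} (p1, p3, p4) contributes 8 new; branch {p4=true} (p1, p2, p3) contributes 4 new. Total: 12.

12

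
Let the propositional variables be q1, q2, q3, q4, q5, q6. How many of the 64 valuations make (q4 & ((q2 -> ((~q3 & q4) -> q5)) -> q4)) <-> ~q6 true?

32

Initial set: {((q4 & ((q2 -> ((~q3 & q4) -> q5)) -> q4)) <-> ~q6)}.
((q4 & ((q2 -> ((~q3 & q4) -> q5)) -> q4)) <-> ~q6): β-rule — branch into (q4 & ((q2 -> ((~q3 & q4) -> q5)) -> q4)), ~q6  //  ~(q4 & ((q2 -> ((~q3 & q4) -> q5)) -> q4)), ~~q6.
  branch 1 (add (q4 & ((q2 -> ((~q3 & q4) -> q5)) -> q4)), ~q6):
    (q4 & ((q2 -> ((~q3 & q4) -> q5)) -> q4)): α-rule — add q4, ((q2 -> ((~q3 & q4) -> q5)) -> q4).
    ((q2 -> ((~q3 & q4) -> q5)) -> q4): β-rule — branch into ~(q2 -> ((~q3 & q4) -> q5))  //  q4.
      branch 1.1 (add ~(q2 -> ((~q3 & q4) -> q5))):
        ~(q2 -> ((~q3 & q4) -> q5)): α-rule — add q2, ~((~q3 & q4) -> q5).
        ~((~q3 & q4) -> q5): α-rule — add (~q3 & q4), ~q5.
        (~q3 & q4): α-rule — add ~q3, q4.
        ○ open, literals {q2=T, q3=F, q4=T, q5=F, q6=F}.
      branch 1.2 (add q4):
        ○ open, literals {q4=T, q6=F}.
  branch 2 (add ~(q4 & ((q2 -> ((~q3 & q4) -> q5)) -> q4)), ~~q6):
    ~(q4 & ((q2 -> ((~q3 & q4) -> q5)) -> q4)): β-rule — branch into ~q4  //  ~((q2 -> ((~q3 & q4) -> q5)) -> q4).
      branch 2.1 (add ~q4):
        ○ open, literals {q4=F, q6=T}.
      branch 2.2 (add ~((q2 -> ((~q3 & q4) -> q5)) -> q4)):
        ~((q2 -> ((~q3 & q4) -> q5)) -> q4): α-rule — add (q2 -> ((~q3 & q4) -> q5)), ~q4.
        (q2 -> ((~q3 & q4) -> q5)): β-rule — branch into ~q2  //  ((~q3 & q4) -> q5).
          branch 2.2.1 (add ~q2):
            ○ open, literals {q2=F, q4=F, q6=T}.
          branch 2.2.2 (add ((~q3 & q4) -> q5)):
            ((~q3 & q4) -> q5): β-rule — branch into ~(~q3 & q4)  //  q5.
              branch 2.2.2.1 (add ~(~q3 & q4)):
                ~(~q3 & q4): β-rule — branch into ~~q3  //  ~q4.
                  branch 2.2.2.1.1 (add ~~q3):
                    ○ open, literals {q3=T, q4=F, q6=T}.
                  branch 2.2.2.1.2 (add ~q4):
                    ○ open, literals {q4=F, q6=T}.
              branch 2.2.2.2 (add q5):
                ○ open, literals {q4=F, q5=T, q6=T}.
0 branches closed, 7 open.
Each open branch fixes some atoms; the unmentioned ones are free. Counting distinct full assignments: branch {q2=T, q3=F, q4=T, q5=F, q6=F} (q1) contributes 2 new; branch {q4=T, q6=F} (q1, q2, q3, q5) contributes 14 new; branch {q4=F, q6=T} (q1, q2, q3, q5) contributes 16 new; branch {q2=F, q4=F, q6=T} (q1, q3, q5) contributes 0 new; branch {q3=T, q4=F, q6=T} (q1, q2, q5) contributes 0 new; branch {q4=F, q6=T} (q1, q2, q3, q5) contributes 0 new; branch {q4=F, q5=T, q6=T} (q1, q2, q3) contributes 0 new. Total: 32.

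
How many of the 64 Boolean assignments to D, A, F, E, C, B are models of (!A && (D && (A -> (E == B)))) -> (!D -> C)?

Initial set: {T ((!A && (D && (A -> (E == B)))) -> (!D -> C))}.
T ((!A && (D && (A -> (E == B)))) -> (!D -> C)): β-rule — branch into F (!A && (D && (A -> (E == B))))  //  T (!D -> C).
  branch 1 (add F (!A && (D && (A -> (E == B))))):
    F (!A && (D && (A -> (E == B)))): β-rule — branch into F !A  //  F (D && (A -> (E == B))).
      branch 1.1 (add F !A):
        ○ open, literals {A=true}.
      branch 1.2 (add F (D && (A -> (E == B)))):
        F (D && (A -> (E == B))): β-rule — branch into F D  //  F (A -> (E == B)).
          branch 1.2.1 (add F D):
            ○ open, literals {D=false}.
          branch 1.2.2 (add F (A -> (E == B))):
            F (A -> (E == B)): α-rule — add T A, F (E == B).
            F (E == B): β-rule — branch into T E, F B  //  F E, T B.
              branch 1.2.2.1 (add T E, F B):
                ○ open, literals {A=true, B=false, E=true}.
              branch 1.2.2.2 (add F E, T B):
                ○ open, literals {A=true, B=true, E=false}.
  branch 2 (add T (!D -> C)):
    T (!D -> C): β-rule — branch into F !D  //  T C.
      branch 2.1 (add F !D):
        ○ open, literals {D=true}.
      branch 2.2 (add T C):
        ○ open, literals {C=true}.
0 branches closed, 6 open.
Each open branch fixes some atoms; the unmentioned ones are free. Counting distinct full assignments: branch {A=true} (D, F, E, C, B) contributes 32 new; branch {D=false} (A, F, E, C, B) contributes 16 new; branch {A=true, B=false, E=true} (D, F, C) contributes 0 new; branch {A=true, B=true, E=false} (D, F, C) contributes 0 new; branch {D=true} (A, F, E, C, B) contributes 16 new; branch {C=true} (D, A, F, E, B) contributes 0 new. Total: 64.

64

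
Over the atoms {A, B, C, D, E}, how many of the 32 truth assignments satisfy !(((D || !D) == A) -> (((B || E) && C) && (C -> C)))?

10

Initial set: {!(((D || !D) == A) -> (((B || E) && C) && (C -> C)))}.
!(((D || !D) == A) -> (((B || E) && C) && (C -> C))): α-rule — add ((D || !D) == A), !(((B || E) && C) && (C -> C)).
((D || !D) == A): β-rule — branch into (D || !D), A  //  !(D || !D), !A.
  branch 1 (add (D || !D), A):
    !(((B || E) && C) && (C -> C)): β-rule — branch into !((B || E) && C)  //  !(C -> C).
      branch 1.1 (add !((B || E) && C)):
        (D || !D): β-rule — branch into D  //  !D.
          branch 1.1.1 (add D):
            !((B || E) && C): β-rule — branch into !(B || E)  //  !C.
              branch 1.1.1.1 (add !(B || E)):
                !(B || E): α-rule — add !B, !E.
                ○ open, literals {A=true, B=false, D=true, E=false}.
              branch 1.1.1.2 (add !C):
                ○ open, literals {A=true, C=false, D=true}.
          branch 1.1.2 (add !D):
            !((B || E) && C): β-rule — branch into !(B || E)  //  !C.
              branch 1.1.2.1 (add !(B || E)):
                !(B || E): α-rule — add !B, !E.
                ○ open, literals {A=true, B=false, D=false, E=false}.
              branch 1.1.2.2 (add !C):
                ○ open, literals {A=true, C=false, D=false}.
      branch 1.2 (add !(C -> C)):
        !(C -> C): α-rule — add C, !C.
        × closes — contains both C and !C.
  branch 2 (add !(D || !D), !A):
    !(D || !D): α-rule — add !D, !!D.
    × closes — contains both D and !D.
2 branches closed, 4 open.
Each open branch fixes some atoms; the unmentioned ones are free. Counting distinct full assignments: branch {A=true, B=false, D=true, E=false} (C) contributes 2 new; branch {A=true, C=false, D=true} (B, E) contributes 3 new; branch {A=true, B=false, D=false, E=false} (C) contributes 2 new; branch {A=true, C=false, D=false} (B, E) contributes 3 new. Total: 10.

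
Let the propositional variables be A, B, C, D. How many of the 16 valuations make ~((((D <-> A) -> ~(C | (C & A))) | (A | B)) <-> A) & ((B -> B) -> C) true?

3

Initial set: {T (~((((D <-> A) -> ~(C | (C & A))) | (A | B)) <-> A) & ((B -> B) -> C))}.
T (~((((D <-> A) -> ~(C | (C & A))) | (A | B)) <-> A) & ((B -> B) -> C)): α-rule — add T ~((((D <-> A) -> ~(C | (C & A))) | (A | B)) <-> A), T ((B -> B) -> C).
T ~((((D <-> A) -> ~(C | (C & A))) | (A | B)) <-> A): β-rule — branch into T (((D <-> A) -> ~(C | (C & A))) | (A | B)), F A  //  F (((D <-> A) -> ~(C | (C & A))) | (A | B)), T A.
  branch 1 (add T (((D <-> A) -> ~(C | (C & A))) | (A | B)), F A):
    T ((B -> B) -> C): β-rule — branch into F (B -> B)  //  T C.
      branch 1.1 (add F (B -> B)):
        F (B -> B): α-rule — add T B, F B.
        × closes — contains both B and ~B.
      branch 1.2 (add T C):
        T (((D <-> A) -> ~(C | (C & A))) | (A | B)): β-rule — branch into T ((D <-> A) -> ~(C | (C & A)))  //  T (A | B).
          branch 1.2.1 (add T ((D <-> A) -> ~(C | (C & A)))):
            T ((D <-> A) -> ~(C | (C & A))): β-rule — branch into F (D <-> A)  //  T ~(C | (C & A)).
              branch 1.2.1.1 (add F (D <-> A)):
                F (D <-> A): β-rule — branch into T D, F A  //  F D, T A.
                  branch 1.2.1.1.1 (add T D, F A):
                    ○ open, literals {A=false, C=true, D=true}.
                  branch 1.2.1.1.2 (add F D, T A):
                    × closes — contains both A and ~A.
              branch 1.2.1.2 (add T ~(C | (C & A))):
                T ~(C | (C & A)): α-rule — add F C, F (C & A).
                × closes — contains both C and ~C.
          branch 1.2.2 (add T (A | B)):
            T (A | B): β-rule — branch into T A  //  T B.
              branch 1.2.2.1 (add T A):
                × closes — contains both A and ~A.
              branch 1.2.2.2 (add T B):
                ○ open, literals {A=false, B=true, C=true}.
  branch 2 (add F (((D <-> A) -> ~(C | (C & A))) | (A | B)), T A):
    F (((D <-> A) -> ~(C | (C & A))) | (A | B)): α-rule — add F ((D <-> A) -> ~(C | (C & A))), F (A | B).
    F ((D <-> A) -> ~(C | (C & A))): α-rule — add T (D <-> A), F ~(C | (C & A)).
    F (A | B): α-rule — add F A, F B.
    × closes — contains both A and ~A.
5 branches closed, 2 open.
Each open branch fixes some atoms; the unmentioned ones are free. Counting distinct full assignments: branch {A=false, C=true, D=true} (B) contributes 2 new; branch {A=false, B=true, C=true} (D) contributes 1 new. Total: 3.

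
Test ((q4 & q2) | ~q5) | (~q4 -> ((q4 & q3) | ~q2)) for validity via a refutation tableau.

Not valid

Assume the negation and expand:
Initial set: {F (((q4 & q2) | ~q5) | (~q4 -> ((q4 & q3) | ~q2)))}.
F (((q4 & q2) | ~q5) | (~q4 -> ((q4 & q3) | ~q2))): α-rule — add F ((q4 & q2) | ~q5), F (~q4 -> ((q4 & q3) | ~q2)).
F ((q4 & q2) | ~q5): α-rule — add F (q4 & q2), F ~q5.
F (~q4 -> ((q4 & q3) | ~q2)): α-rule — add T ~q4, F ((q4 & q3) | ~q2).
F ((q4 & q3) | ~q2): α-rule — add F (q4 & q3), F ~q2.
F (q4 & q2): β-rule — branch into F q4  //  F q2.
  branch 1 (add F q4):
    F (q4 & q3): β-rule — branch into F q4  //  F q3.
      branch 1.1 (add F q4):
        ○ open, literals {q2=1, q4=0, q5=1}.
      branch 1.2 (add F q3):
        ○ open, literals {q2=1, q3=0, q4=0, q5=1}.
  branch 2 (add F q2):
    × closes — contains both q2 and ~q2.
1 branch closed, 2 open.
An open branch gives a countermodel: q2=1, q4=0, q5=1 (unmentioned atoms arbitrary); under it the original formula is false.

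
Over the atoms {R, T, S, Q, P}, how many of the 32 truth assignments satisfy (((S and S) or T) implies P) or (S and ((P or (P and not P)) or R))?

24

Initial set: {((((S and S) or T) implies P) or (S and ((P or (P and not P)) or R)))}.
((((S and S) or T) implies P) or (S and ((P or (P and not P)) or R))): β-rule — branch into (((S and S) or T) implies P)  //  (S and ((P or (P and not P)) or R)).
  branch 1 (add (((S and S) or T) implies P)):
    (((S and S) or T) implies P): β-rule — branch into not ((S and S) or T)  //  P.
      branch 1.1 (add not ((S and S) or T)):
        not ((S and S) or T): α-rule — add not (S and S), not T.
        not (S and S): β-rule — branch into not S  //  not S.
          branch 1.1.1 (add not S):
            ○ open, literals {S=false, T=false}.
          branch 1.1.2 (add not S):
            ○ open, literals {S=false, T=false}.
      branch 1.2 (add P):
        ○ open, literals {P=true}.
  branch 2 (add (S and ((P or (P and not P)) or R))):
    (S and ((P or (P and not P)) or R)): α-rule — add S, ((P or (P and not P)) or R).
    ((P or (P and not P)) or R): β-rule — branch into (P or (P and not P))  //  R.
      branch 2.1 (add (P or (P and not P))):
        (P or (P and not P)): β-rule — branch into P  //  (P and not P).
          branch 2.1.1 (add P):
            ○ open, literals {P=true, S=true}.
          branch 2.1.2 (add (P and not P)):
            (P and not P): α-rule — add P, not P.
            × closes — contains both P and not P.
      branch 2.2 (add R):
        ○ open, literals {R=true, S=true}.
1 branch closed, 5 open.
Each open branch fixes some atoms; the unmentioned ones are free. Counting distinct full assignments: branch {S=false, T=false} (R, Q, P) contributes 8 new; branch {S=false, T=false} (R, Q, P) contributes 0 new; branch {P=true} (R, T, S, Q) contributes 12 new; branch {P=true, S=true} (R, T, Q) contributes 0 new; branch {R=true, S=true} (T, Q, P) contributes 4 new. Total: 24.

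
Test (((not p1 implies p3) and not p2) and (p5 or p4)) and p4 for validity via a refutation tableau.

Assume the negation and expand:
Initial set: {F ((((not p1 implies p3) and not p2) and (p5 or p4)) and p4)}.
F ((((not p1 implies p3) and not p2) and (p5 or p4)) and p4): β-rule — branch into F (((not p1 implies p3) and not p2) and (p5 or p4))  //  F p4.
  branch 1 (add F (((not p1 implies p3) and not p2) and (p5 or p4))):
    F (((not p1 implies p3) and not p2) and (p5 or p4)): β-rule — branch into F ((not p1 implies p3) and not p2)  //  F (p5 or p4).
      branch 1.1 (add F ((not p1 implies p3) and not p2)):
        F ((not p1 implies p3) and not p2): β-rule — branch into F (not p1 implies p3)  //  F not p2.
          branch 1.1.1 (add F (not p1 implies p3)):
            F (not p1 implies p3): α-rule — add T not p1, F p3.
            ○ open, literals {p1=F, p3=F}.
          branch 1.1.2 (add F not p2):
            ○ open, literals {p2=T}.
      branch 1.2 (add F (p5 or p4)):
        F (p5 or p4): α-rule — add F p5, F p4.
        ○ open, literals {p4=F, p5=F}.
  branch 2 (add F p4):
    ○ open, literals {p4=F}.
0 branches closed, 4 open.
An open branch gives a countermodel: p1=F, p3=F (unmentioned atoms arbitrary); under it the original formula is false.

Not valid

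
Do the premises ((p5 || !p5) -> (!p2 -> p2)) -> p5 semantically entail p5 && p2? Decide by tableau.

Initial set: {(((p5 || !p5) -> (!p2 -> p2)) -> p5); !(p5 && p2)}.
(((p5 || !p5) -> (!p2 -> p2)) -> p5): β-rule — branch into !((p5 || !p5) -> (!p2 -> p2))  //  p5.
  branch 1 (add !((p5 || !p5) -> (!p2 -> p2))):
    !((p5 || !p5) -> (!p2 -> p2)): α-rule — add (p5 || !p5), !(!p2 -> p2).
    !(!p2 -> p2): α-rule — add !p2, !p2.
    !(p5 && p2): β-rule — branch into !p5  //  !p2.
      branch 1.1 (add !p5):
        (p5 || !p5): β-rule — branch into p5  //  !p5.
          branch 1.1.1 (add p5):
            × closes — contains both p5 and !p5.
          branch 1.1.2 (add !p5):
            ○ open, literals {p2=F, p5=F}.
      branch 1.2 (add !p2):
        (p5 || !p5): β-rule — branch into p5  //  !p5.
          branch 1.2.1 (add p5):
            ○ open, literals {p2=F, p5=T}.
          branch 1.2.2 (add !p5):
            ○ open, literals {p2=F, p5=F}.
  branch 2 (add p5):
    !(p5 && p2): β-rule — branch into !p5  //  !p2.
      branch 2.1 (add !p5):
        × closes — contains both p5 and !p5.
      branch 2.2 (add !p2):
        ○ open, literals {p2=F, p5=T}.
2 branches closed, 4 open.
An open branch gives a countermodel: p2=F, p5=F (unmentioned atoms arbitrary); the premises hold there but the conclusion fails.

No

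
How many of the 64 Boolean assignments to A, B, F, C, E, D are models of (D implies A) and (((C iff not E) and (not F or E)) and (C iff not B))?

Initial set: {((D implies A) and (((C iff not E) and (not F or E)) and (C iff not B)))}.
((D implies A) and (((C iff not E) and (not F or E)) and (C iff not B))): α-rule — add (D implies A), (((C iff not E) and (not F or E)) and (C iff not B)).
(((C iff not E) and (not F or E)) and (C iff not B)): α-rule — add ((C iff not E) and (not F or E)), (C iff not B).
((C iff not E) and (not F or E)): α-rule — add (C iff not E), (not F or E).
(D implies A): β-rule — branch into not D  //  A.
  branch 1 (add not D):
    (C iff not B): β-rule — branch into C, not B  //  not C, not not B.
      branch 1.1 (add C, not B):
        (C iff not E): β-rule — branch into C, not E  //  not C, not not E.
          branch 1.1.1 (add C, not E):
            (not F or E): β-rule — branch into not F  //  E.
              branch 1.1.1.1 (add not F):
                ○ open, literals {B=0, C=1, D=0, E=0, F=0}.
              branch 1.1.1.2 (add E):
                × closes — contains both E and not E.
          branch 1.1.2 (add not C, not not E):
            × closes — contains both C and not C.
      branch 1.2 (add not C, not not B):
        (C iff not E): β-rule — branch into C, not E  //  not C, not not E.
          branch 1.2.1 (add C, not E):
            × closes — contains both C and not C.
          branch 1.2.2 (add not C, not not E):
            (not F or E): β-rule — branch into not F  //  E.
              branch 1.2.2.1 (add not F):
                ○ open, literals {B=1, C=0, D=0, E=1, F=0}.
              branch 1.2.2.2 (add E):
                ○ open, literals {B=1, C=0, D=0, E=1}.
  branch 2 (add A):
    (C iff not B): β-rule — branch into C, not B  //  not C, not not B.
      branch 2.1 (add C, not B):
        (C iff not E): β-rule — branch into C, not E  //  not C, not not E.
          branch 2.1.1 (add C, not E):
            (not F or E): β-rule — branch into not F  //  E.
              branch 2.1.1.1 (add not F):
                ○ open, literals {A=1, B=0, C=1, E=0, F=0}.
              branch 2.1.1.2 (add E):
                × closes — contains both E and not E.
          branch 2.1.2 (add not C, not not E):
            × closes — contains both C and not C.
      branch 2.2 (add not C, not not B):
        (C iff not E): β-rule — branch into C, not E  //  not C, not not E.
          branch 2.2.1 (add C, not E):
            × closes — contains both C and not C.
          branch 2.2.2 (add not C, not not E):
            (not F or E): β-rule — branch into not F  //  E.
              branch 2.2.2.1 (add not F):
                ○ open, literals {A=1, B=1, C=0, E=1, F=0}.
              branch 2.2.2.2 (add E):
                ○ open, literals {A=1, B=1, C=0, E=1}.
6 branches closed, 6 open.
Each open branch fixes some atoms; the unmentioned ones are free. Counting distinct full assignments: branch {B=0, C=1, D=0, E=0, F=0} (A) contributes 2 new; branch {B=1, C=0, D=0, E=1, F=0} (A) contributes 2 new; branch {B=1, C=0, D=0, E=1} (A, F) contributes 2 new; branch {A=1, B=0, C=1, E=0, F=0} (D) contributes 1 new; branch {A=1, B=1, C=0, E=1, F=0} (D) contributes 1 new; branch {A=1, B=1, C=0, E=1} (F, D) contributes 1 new. Total: 9.

9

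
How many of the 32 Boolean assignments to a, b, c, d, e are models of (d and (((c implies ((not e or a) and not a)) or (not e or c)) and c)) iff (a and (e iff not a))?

Initial set: {T ((d and (((c implies ((not e or a) and not a)) or (not e or c)) and c)) iff (a and (e iff not a)))}.
T ((d and (((c implies ((not e or a) and not a)) or (not e or c)) and c)) iff (a and (e iff not a))): β-rule — branch into T (d and (((c implies ((not e or a) and not a)) or (not e or c)) and c)), T (a and (e iff not a))  //  F (d and (((c implies ((not e or a) and not a)) or (not e or c)) and c)), F (a and (e iff not a)).
  branch 1 (add T (d and (((c implies ((not e or a) and not a)) or (not e or c)) and c)), T (a and (e iff not a))):
    T (d and (((c implies ((not e or a) and not a)) or (not e or c)) and c)): α-rule — add T d, T (((c implies ((not e or a) and not a)) or (not e or c)) and c).
    T (a and (e iff not a)): α-rule — add T a, T (e iff not a).
    T (((c implies ((not e or a) and not a)) or (not e or c)) and c): α-rule — add T ((c implies ((not e or a) and not a)) or (not e or c)), T c.
    T (e iff not a): β-rule — branch into T e, T not a  //  F e, F not a.
      branch 1.1 (add T e, T not a):
        × closes — contains both a and not a.
      branch 1.2 (add F e, F not a):
        T ((c implies ((not e or a) and not a)) or (not e or c)): β-rule — branch into T (c implies ((not e or a) and not a))  //  T (not e or c).
          branch 1.2.1 (add T (c implies ((not e or a) and not a))):
            T (c implies ((not e or a) and not a)): β-rule — branch into F c  //  T ((not e or a) and not a).
              branch 1.2.1.1 (add F c):
                × closes — contains both c and not c.
              branch 1.2.1.2 (add T ((not e or a) and not a)):
                T ((not e or a) and not a): α-rule — add T (not e or a), T not a.
                × closes — contains both a and not a.
          branch 1.2.2 (add T (not e or c)):
            T (not e or c): β-rule — branch into T not e  //  T c.
              branch 1.2.2.1 (add T not e):
                ○ open, literals {a=1, c=1, d=1, e=0}.
              branch 1.2.2.2 (add T c):
                ○ open, literals {a=1, c=1, d=1, e=0}.
  branch 2 (add F (d and (((c implies ((not e or a) and not a)) or (not e or c)) and c)), F (a and (e iff not a))):
    F (d and (((c implies ((not e or a) and not a)) or (not e or c)) and c)): β-rule — branch into F d  //  F (((c implies ((not e or a) and not a)) or (not e or c)) and c).
      branch 2.1 (add F d):
        F (a and (e iff not a)): β-rule — branch into F a  //  F (e iff not a).
          branch 2.1.1 (add F a):
            ○ open, literals {a=0, d=0}.
          branch 2.1.2 (add F (e iff not a)):
            F (e iff not a): β-rule — branch into T e, F not a  //  F e, T not a.
              branch 2.1.2.1 (add T e, F not a):
                ○ open, literals {a=1, d=0, e=1}.
              branch 2.1.2.2 (add F e, T not a):
                ○ open, literals {a=0, d=0, e=0}.
      branch 2.2 (add F (((c implies ((not e or a) and not a)) or (not e or c)) and c)):
        F (a and (e iff not a)): β-rule — branch into F a  //  F (e iff not a).
          branch 2.2.1 (add F a):
            F (((c implies ((not e or a) and not a)) or (not e or c)) and c): β-rule — branch into F ((c implies ((not e or a) and not a)) or (not e or c))  //  F c.
              branch 2.2.1.1 (add F ((c implies ((not e or a) and not a)) or (not e or c))):
                F ((c implies ((not e or a) and not a)) or (not e or c)): α-rule — add F (c implies ((not e or a) and not a)), F (not e or c).
                F (c implies ((not e or a) and not a)): α-rule — add T c, F ((not e or a) and not a).
                F (not e or c): α-rule — add F not e, F c.
                × closes — contains both c and not c.
              branch 2.2.1.2 (add F c):
                ○ open, literals {a=0, c=0}.
          branch 2.2.2 (add F (e iff not a)):
            F (((c implies ((not e or a) and not a)) or (not e or c)) and c): β-rule — branch into F ((c implies ((not e or a) and not a)) or (not e or c))  //  F c.
              branch 2.2.2.1 (add F ((c implies ((not e or a) and not a)) or (not e or c))):
                F ((c implies ((not e or a) and not a)) or (not e or c)): α-rule — add F (c implies ((not e or a) and not a)), F (not e or c).
                F (c implies ((not e or a) and not a)): α-rule — add T c, F ((not e or a) and not a).
                F (not e or c): α-rule — add F not e, F c.
                × closes — contains both c and not c.
              branch 2.2.2.2 (add F c):
                F (e iff not a): β-rule — branch into T e, F not a  //  F e, T not a.
                  branch 2.2.2.2.1 (add T e, F not a):
                    ○ open, literals {a=1, c=0, e=1}.
                  branch 2.2.2.2.2 (add F e, T not a):
                    ○ open, literals {a=0, c=0, e=0}.
5 branches closed, 8 open.
Each open branch fixes some atoms; the unmentioned ones are free. Counting distinct full assignments: branch {a=1, c=1, d=1, e=0} (b) contributes 2 new; branch {a=1, c=1, d=1, e=0} (b) contributes 0 new; branch {a=0, d=0} (b, c, e) contributes 8 new; branch {a=1, d=0, e=1} (b, c) contributes 4 new; branch {a=0, d=0, e=0} (b, c) contributes 0 new; branch {a=0, c=0} (b, d, e) contributes 4 new; branch {a=1, c=0, e=1} (b, d) contributes 2 new; branch {a=0, c=0, e=0} (b, d) contributes 0 new. Total: 20.

20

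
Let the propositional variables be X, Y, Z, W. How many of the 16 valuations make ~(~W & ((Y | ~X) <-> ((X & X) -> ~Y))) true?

12

Initial set: {~(~W & ((Y | ~X) <-> ((X & X) -> ~Y)))}.
~(~W & ((Y | ~X) <-> ((X & X) -> ~Y))): β-rule — branch into ~~W  //  ~((Y | ~X) <-> ((X & X) -> ~Y)).
  branch 1 (add ~~W):
    ○ open, literals {W=true}.
  branch 2 (add ~((Y | ~X) <-> ((X & X) -> ~Y))):
    ~((Y | ~X) <-> ((X & X) -> ~Y)): β-rule — branch into (Y | ~X), ~((X & X) -> ~Y)  //  ~(Y | ~X), ((X & X) -> ~Y).
      branch 2.1 (add (Y | ~X), ~((X & X) -> ~Y)):
        ~((X & X) -> ~Y): α-rule — add (X & X), ~~Y.
        (X & X): α-rule — add X, X.
        (Y | ~X): β-rule — branch into Y  //  ~X.
          branch 2.1.1 (add Y):
            ○ open, literals {X=true, Y=true}.
          branch 2.1.2 (add ~X):
            × closes — contains both X and ~X.
      branch 2.2 (add ~(Y | ~X), ((X & X) -> ~Y)):
        ~(Y | ~X): α-rule — add ~Y, ~~X.
        ((X & X) -> ~Y): β-rule — branch into ~(X & X)  //  ~Y.
          branch 2.2.1 (add ~(X & X)):
            ~(X & X): β-rule — branch into ~X  //  ~X.
              branch 2.2.1.1 (add ~X):
                × closes — contains both X and ~X.
              branch 2.2.1.2 (add ~X):
                × closes — contains both X and ~X.
          branch 2.2.2 (add ~Y):
            ○ open, literals {X=true, Y=false}.
3 branches closed, 3 open.
Each open branch fixes some atoms; the unmentioned ones are free. Counting distinct full assignments: branch {W=true} (X, Y, Z) contributes 8 new; branch {X=true, Y=true} (Z, W) contributes 2 new; branch {X=true, Y=false} (Z, W) contributes 2 new. Total: 12.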